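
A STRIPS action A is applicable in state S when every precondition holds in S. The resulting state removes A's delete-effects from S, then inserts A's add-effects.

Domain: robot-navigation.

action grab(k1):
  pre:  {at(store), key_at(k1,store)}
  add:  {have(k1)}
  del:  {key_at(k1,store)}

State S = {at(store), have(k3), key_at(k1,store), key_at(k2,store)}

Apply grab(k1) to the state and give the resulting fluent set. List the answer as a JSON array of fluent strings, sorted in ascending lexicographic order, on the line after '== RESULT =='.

Progress:
  pre ⊆ S: {at(store), key_at(k1,store)} ⊆ S  — applicable
  S \ del = {at(store), have(k3), key_at(k2,store)}
  ∪ add   = {at(store), have(k1), have(k3), key_at(k2,store)}

== RESULT ==
["at(store)", "have(k1)", "have(k3)", "key_at(k2,store)"]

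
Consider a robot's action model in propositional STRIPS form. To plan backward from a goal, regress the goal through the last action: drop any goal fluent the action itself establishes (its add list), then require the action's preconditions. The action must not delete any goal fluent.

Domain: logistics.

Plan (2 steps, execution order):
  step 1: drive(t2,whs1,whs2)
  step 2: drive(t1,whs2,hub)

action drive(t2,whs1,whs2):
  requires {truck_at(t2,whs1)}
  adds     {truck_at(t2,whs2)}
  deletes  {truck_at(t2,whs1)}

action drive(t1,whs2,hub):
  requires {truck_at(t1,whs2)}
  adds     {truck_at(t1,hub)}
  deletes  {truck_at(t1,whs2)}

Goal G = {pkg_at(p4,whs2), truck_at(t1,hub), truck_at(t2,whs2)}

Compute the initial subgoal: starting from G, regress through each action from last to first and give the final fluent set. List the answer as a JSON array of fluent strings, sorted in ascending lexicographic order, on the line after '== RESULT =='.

Work backward from the goal:
  through step 2 (drive(t1,whs2,hub)): drop {truck_at(t1,hub)}, keep {pkg_at(p4,whs2), truck_at(t2,whs2)}, require {truck_at(t1,whs2)}
    → {pkg_at(p4,whs2), truck_at(t1,whs2), truck_at(t2,whs2)}
  through step 1 (drive(t2,whs1,whs2)): drop {truck_at(t2,whs2)}, keep {pkg_at(p4,whs2), truck_at(t1,whs2)}, require {truck_at(t2,whs1)}
    → {pkg_at(p4,whs2), truck_at(t1,whs2), truck_at(t2,whs1)}

== RESULT ==
["pkg_at(p4,whs2)", "truck_at(t1,whs2)", "truck_at(t2,whs1)"]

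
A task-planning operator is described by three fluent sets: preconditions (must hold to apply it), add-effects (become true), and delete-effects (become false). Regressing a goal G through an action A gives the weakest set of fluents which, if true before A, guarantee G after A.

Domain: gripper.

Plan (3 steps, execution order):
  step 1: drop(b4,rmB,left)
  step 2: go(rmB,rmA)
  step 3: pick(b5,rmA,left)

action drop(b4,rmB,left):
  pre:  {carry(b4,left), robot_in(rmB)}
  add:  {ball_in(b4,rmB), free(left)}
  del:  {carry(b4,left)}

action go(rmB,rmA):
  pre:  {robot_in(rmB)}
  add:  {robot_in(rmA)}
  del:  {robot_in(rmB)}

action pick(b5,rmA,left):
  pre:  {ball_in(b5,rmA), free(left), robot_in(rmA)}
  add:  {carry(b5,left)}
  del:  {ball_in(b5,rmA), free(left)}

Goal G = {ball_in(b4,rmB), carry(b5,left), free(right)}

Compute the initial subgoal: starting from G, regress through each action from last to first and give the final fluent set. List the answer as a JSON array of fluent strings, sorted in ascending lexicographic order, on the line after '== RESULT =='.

Work backward from the goal:
  through step 3 (pick(b5,rmA,left)): drop {carry(b5,left)}, keep {ball_in(b4,rmB), free(right)}, require {ball_in(b5,rmA), free(left), robot_in(rmA)}
    → {ball_in(b4,rmB), ball_in(b5,rmA), free(left), free(right), robot_in(rmA)}
  through step 2 (go(rmB,rmA)): drop {robot_in(rmA)}, keep {ball_in(b4,rmB), ball_in(b5,rmA), free(left), free(right)}, require {robot_in(rmB)}
    → {ball_in(b4,rmB), ball_in(b5,rmA), free(left), free(right), robot_in(rmB)}
  through step 1 (drop(b4,rmB,left)): drop {ball_in(b4,rmB), free(left)}, keep {ball_in(b5,rmA), free(right), robot_in(rmB)}, require {carry(b4,left), robot_in(rmB)}
    → {ball_in(b5,rmA), carry(b4,left), free(right), robot_in(rmB)}

== RESULT ==
["ball_in(b5,rmA)", "carry(b4,left)", "free(right)", "robot_in(rmB)"]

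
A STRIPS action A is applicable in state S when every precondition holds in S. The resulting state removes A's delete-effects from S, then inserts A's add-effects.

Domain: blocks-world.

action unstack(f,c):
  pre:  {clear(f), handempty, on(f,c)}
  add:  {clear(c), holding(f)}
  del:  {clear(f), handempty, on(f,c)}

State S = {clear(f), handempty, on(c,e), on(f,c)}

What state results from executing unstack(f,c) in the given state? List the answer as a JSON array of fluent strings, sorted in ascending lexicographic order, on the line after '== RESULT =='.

Progress:
  pre ⊆ S: {clear(f), handempty, on(f,c)} ⊆ S  — applicable
  S \ del = {on(c,e)}
  ∪ add   = {clear(c), holding(f), on(c,e)}

== RESULT ==
["clear(c)", "holding(f)", "on(c,e)"]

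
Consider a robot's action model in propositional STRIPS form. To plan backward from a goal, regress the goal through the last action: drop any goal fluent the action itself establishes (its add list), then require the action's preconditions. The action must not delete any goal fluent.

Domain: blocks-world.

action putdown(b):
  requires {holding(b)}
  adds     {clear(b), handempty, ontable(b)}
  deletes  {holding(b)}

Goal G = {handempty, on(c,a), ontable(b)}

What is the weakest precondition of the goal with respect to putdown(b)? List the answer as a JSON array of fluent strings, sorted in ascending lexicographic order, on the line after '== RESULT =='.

Compute (G \ add) ∪ pre:
  G ∩ del = {}  (empty — regression defined)
  G \ add = {handempty, on(c,a), ontable(b)} \ {clear(b), handempty, ontable(b)} = {on(c,a)}
  ∪ pre   = {on(c,a)} ∪ {holding(b)}
          = {holding(b), on(c,a)}

== RESULT ==
["holding(b)", "on(c,a)"]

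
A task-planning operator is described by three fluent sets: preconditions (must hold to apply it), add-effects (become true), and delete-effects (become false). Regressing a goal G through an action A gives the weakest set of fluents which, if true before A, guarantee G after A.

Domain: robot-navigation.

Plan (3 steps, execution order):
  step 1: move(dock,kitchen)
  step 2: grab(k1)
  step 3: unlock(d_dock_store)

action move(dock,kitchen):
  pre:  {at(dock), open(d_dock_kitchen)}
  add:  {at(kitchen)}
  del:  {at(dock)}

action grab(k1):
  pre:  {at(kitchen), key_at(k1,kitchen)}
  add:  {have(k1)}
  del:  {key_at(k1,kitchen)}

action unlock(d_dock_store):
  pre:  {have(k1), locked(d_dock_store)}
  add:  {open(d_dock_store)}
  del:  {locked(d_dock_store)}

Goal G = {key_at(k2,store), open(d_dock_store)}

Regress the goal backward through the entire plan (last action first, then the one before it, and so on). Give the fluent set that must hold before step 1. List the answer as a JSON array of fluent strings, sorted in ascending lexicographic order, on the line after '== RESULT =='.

Regress step by step:
  through step 3 (unlock(d_dock_store)): drop {open(d_dock_store)}, keep {key_at(k2,store)}, require {have(k1), locked(d_dock_store)}
    → {have(k1), key_at(k2,store), locked(d_dock_store)}
  through step 2 (grab(k1)): drop {have(k1)}, keep {key_at(k2,store), locked(d_dock_store)}, require {at(kitchen), key_at(k1,kitchen)}
    → {at(kitchen), key_at(k1,kitchen), key_at(k2,store), locked(d_dock_store)}
  through step 1 (move(dock,kitchen)): drop {at(kitchen)}, keep {key_at(k1,kitchen), key_at(k2,store), locked(d_dock_store)}, require {at(dock), open(d_dock_kitchen)}
    → {at(dock), key_at(k1,kitchen), key_at(k2,store), locked(d_dock_store), open(d_dock_kitchen)}

== RESULT ==
["at(dock)", "key_at(k1,kitchen)", "key_at(k2,store)", "locked(d_dock_store)", "open(d_dock_kitchen)"]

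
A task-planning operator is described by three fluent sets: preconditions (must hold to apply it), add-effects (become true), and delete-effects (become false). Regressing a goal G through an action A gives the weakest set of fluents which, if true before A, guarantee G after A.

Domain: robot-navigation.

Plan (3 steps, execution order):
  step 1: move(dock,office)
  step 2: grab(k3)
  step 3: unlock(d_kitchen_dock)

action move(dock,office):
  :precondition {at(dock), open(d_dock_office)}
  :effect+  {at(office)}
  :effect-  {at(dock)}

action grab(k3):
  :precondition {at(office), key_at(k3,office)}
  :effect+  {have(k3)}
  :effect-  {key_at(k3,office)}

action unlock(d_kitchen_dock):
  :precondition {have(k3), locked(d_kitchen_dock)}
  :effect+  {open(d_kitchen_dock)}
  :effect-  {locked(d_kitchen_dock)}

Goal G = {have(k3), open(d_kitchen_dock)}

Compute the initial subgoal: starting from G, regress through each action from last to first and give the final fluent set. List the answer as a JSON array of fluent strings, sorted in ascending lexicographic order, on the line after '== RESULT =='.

Regress step by step:
  through step 3 (unlock(d_kitchen_dock)): drop {open(d_kitchen_dock)}, keep {have(k3)}, require {have(k3), locked(d_kitchen_dock)}
    → {have(k3), locked(d_kitchen_dock)}
  through step 2 (grab(k3)): drop {have(k3)}, keep {locked(d_kitchen_dock)}, require {at(office), key_at(k3,office)}
    → {at(office), key_at(k3,office), locked(d_kitchen_dock)}
  through step 1 (move(dock,office)): drop {at(office)}, keep {key_at(k3,office), locked(d_kitchen_dock)}, require {at(dock), open(d_dock_office)}
    → {at(dock), key_at(k3,office), locked(d_kitchen_dock), open(d_dock_office)}

== RESULT ==
["at(dock)", "key_at(k3,office)", "locked(d_kitchen_dock)", "open(d_dock_office)"]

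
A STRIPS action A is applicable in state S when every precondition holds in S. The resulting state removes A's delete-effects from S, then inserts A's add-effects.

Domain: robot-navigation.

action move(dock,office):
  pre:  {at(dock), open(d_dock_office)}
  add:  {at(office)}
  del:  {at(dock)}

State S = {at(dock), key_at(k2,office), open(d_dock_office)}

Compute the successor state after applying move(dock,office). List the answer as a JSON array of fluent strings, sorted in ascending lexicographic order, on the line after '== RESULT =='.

Compute (S \ del) ∪ add:
  pre ⊆ S: {at(dock), open(d_dock_office)} ⊆ S  — applicable
  S \ del = {key_at(k2,office), open(d_dock_office)}
  ∪ add   = {at(office), key_at(k2,office), open(d_dock_office)}

== RESULT ==
["at(office)", "key_at(k2,office)", "open(d_dock_office)"]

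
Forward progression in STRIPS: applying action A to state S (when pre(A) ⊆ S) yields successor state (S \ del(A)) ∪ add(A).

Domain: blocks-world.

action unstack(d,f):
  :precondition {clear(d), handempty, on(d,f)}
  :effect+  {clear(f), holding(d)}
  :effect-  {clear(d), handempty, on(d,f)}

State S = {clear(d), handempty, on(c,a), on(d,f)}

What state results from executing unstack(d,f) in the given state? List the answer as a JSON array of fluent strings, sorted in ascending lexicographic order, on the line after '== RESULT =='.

Progress:
  pre ⊆ S: {clear(d), handempty, on(d,f)} ⊆ S  — applicable
  S \ del = {on(c,a)}
  ∪ add   = {clear(f), holding(d), on(c,a)}

== RESULT ==
["clear(f)", "holding(d)", "on(c,a)"]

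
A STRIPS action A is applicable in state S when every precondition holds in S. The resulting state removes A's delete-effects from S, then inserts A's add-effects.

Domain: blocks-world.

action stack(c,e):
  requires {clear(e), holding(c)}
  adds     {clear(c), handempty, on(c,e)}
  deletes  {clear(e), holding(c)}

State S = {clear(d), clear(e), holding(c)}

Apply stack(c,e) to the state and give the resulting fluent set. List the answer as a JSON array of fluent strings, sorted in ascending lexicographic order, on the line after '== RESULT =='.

Compute (S \ del) ∪ add:
  pre ⊆ S: {clear(e), holding(c)} ⊆ S  — applicable
  S \ del = {clear(d)}
  ∪ add   = {clear(c), clear(d), handempty, on(c,e)}

== RESULT ==
["clear(c)", "clear(d)", "handempty", "on(c,e)"]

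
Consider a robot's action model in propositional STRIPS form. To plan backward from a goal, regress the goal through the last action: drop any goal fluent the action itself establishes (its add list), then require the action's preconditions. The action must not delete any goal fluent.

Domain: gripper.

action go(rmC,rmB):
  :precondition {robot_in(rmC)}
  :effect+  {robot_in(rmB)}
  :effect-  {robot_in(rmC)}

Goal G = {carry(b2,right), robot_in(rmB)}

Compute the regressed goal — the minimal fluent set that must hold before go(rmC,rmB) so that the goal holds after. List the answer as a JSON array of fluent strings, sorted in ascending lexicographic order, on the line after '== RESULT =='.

Regress:
  G ∩ del = {}  (empty — regression defined)
  G \ add = {carry(b2,right), robot_in(rmB)} \ {robot_in(rmB)} = {carry(b2,right)}
  ∪ pre   = {carry(b2,right)} ∪ {robot_in(rmC)}
          = {carry(b2,right), robot_in(rmC)}

== RESULT ==
["carry(b2,right)", "robot_in(rmC)"]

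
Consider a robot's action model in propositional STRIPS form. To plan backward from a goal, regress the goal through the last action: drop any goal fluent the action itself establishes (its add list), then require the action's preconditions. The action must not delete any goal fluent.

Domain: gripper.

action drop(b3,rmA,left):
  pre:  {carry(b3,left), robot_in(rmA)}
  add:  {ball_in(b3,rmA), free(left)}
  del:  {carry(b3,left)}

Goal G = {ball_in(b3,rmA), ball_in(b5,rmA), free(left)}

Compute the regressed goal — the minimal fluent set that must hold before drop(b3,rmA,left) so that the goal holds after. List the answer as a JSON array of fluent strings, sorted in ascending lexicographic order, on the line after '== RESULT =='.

Regress:
  G ∩ del = {}  (empty — regression defined)
  G \ add = {ball_in(b3,rmA), ball_in(b5,rmA), free(left)} \ {ball_in(b3,rmA), free(left)} = {ball_in(b5,rmA)}
  ∪ pre   = {ball_in(b5,rmA)} ∪ {carry(b3,left), robot_in(rmA)}
          = {ball_in(b5,rmA), carry(b3,left), robot_in(rmA)}

== RESULT ==
["ball_in(b5,rmA)", "carry(b3,left)", "robot_in(rmA)"]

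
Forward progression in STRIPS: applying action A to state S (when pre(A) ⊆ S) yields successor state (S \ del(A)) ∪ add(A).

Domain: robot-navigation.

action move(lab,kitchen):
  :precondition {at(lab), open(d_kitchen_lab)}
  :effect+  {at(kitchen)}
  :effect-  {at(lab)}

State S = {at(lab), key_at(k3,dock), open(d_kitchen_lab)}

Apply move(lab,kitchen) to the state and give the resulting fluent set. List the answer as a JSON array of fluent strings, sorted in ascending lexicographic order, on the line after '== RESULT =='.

Compute (S \ del) ∪ add:
  pre ⊆ S: {at(lab), open(d_kitchen_lab)} ⊆ S  — applicable
  S \ del = {key_at(k3,dock), open(d_kitchen_lab)}
  ∪ add   = {at(kitchen), key_at(k3,dock), open(d_kitchen_lab)}

== RESULT ==
["at(kitchen)", "key_at(k3,dock)", "open(d_kitchen_lab)"]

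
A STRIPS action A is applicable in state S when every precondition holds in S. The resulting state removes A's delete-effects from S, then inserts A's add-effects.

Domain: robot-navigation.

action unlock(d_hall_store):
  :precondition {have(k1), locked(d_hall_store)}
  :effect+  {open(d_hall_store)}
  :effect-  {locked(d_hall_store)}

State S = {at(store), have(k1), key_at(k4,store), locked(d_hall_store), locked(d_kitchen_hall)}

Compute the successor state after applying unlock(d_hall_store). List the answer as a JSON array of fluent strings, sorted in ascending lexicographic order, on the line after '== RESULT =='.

Progress:
  pre ⊆ S: {have(k1), locked(d_hall_store)} ⊆ S  — applicable
  S \ del = {at(store), have(k1), key_at(k4,store), locked(d_kitchen_hall)}
  ∪ add   = {at(store), have(k1), key_at(k4,store), locked(d_kitchen_hall), open(d_hall_store)}

== RESULT ==
["at(store)", "have(k1)", "key_at(k4,store)", "locked(d_kitchen_hall)", "open(d_hall_store)"]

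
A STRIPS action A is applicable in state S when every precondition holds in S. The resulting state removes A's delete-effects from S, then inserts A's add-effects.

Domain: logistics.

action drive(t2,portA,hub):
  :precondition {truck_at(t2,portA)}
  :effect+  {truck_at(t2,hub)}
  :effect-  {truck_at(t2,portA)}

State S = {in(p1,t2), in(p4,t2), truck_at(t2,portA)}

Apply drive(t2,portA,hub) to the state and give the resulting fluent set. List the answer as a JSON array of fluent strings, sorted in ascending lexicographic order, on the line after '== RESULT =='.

Progress:
  pre ⊆ S: {truck_at(t2,portA)} ⊆ S  — applicable
  S \ del = {in(p1,t2), in(p4,t2)}
  ∪ add   = {in(p1,t2), in(p4,t2), truck_at(t2,hub)}

== RESULT ==
["in(p1,t2)", "in(p4,t2)", "truck_at(t2,hub)"]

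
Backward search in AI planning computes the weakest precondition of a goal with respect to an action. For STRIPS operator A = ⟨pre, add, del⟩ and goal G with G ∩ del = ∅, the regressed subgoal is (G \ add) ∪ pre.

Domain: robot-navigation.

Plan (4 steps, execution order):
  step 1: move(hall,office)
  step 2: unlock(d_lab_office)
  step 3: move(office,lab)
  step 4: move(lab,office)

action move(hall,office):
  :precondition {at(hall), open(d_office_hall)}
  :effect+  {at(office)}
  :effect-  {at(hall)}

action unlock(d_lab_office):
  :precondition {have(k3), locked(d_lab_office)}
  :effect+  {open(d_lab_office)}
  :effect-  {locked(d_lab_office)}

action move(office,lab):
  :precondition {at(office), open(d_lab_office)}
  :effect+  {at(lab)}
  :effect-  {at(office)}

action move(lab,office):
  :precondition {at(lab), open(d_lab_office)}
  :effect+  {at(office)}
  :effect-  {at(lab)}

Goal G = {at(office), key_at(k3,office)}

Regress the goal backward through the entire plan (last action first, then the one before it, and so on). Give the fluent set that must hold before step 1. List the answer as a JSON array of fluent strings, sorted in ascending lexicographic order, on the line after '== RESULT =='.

Regress step by step:
  through step 4 (move(lab,office)): drop {at(office)}, keep {key_at(k3,office)}, require {at(lab), open(d_lab_office)}
    → {at(lab), key_at(k3,office), open(d_lab_office)}
  through step 3 (move(office,lab)): drop {at(lab)}, keep {key_at(k3,office), open(d_lab_office)}, require {at(office), open(d_lab_office)}
    → {at(office), key_at(k3,office), open(d_lab_office)}
  through step 2 (unlock(d_lab_office)): drop {open(d_lab_office)}, keep {at(office), key_at(k3,office)}, require {have(k3), locked(d_lab_office)}
    → {at(office), have(k3), key_at(k3,office), locked(d_lab_office)}
  through step 1 (move(hall,office)): drop {at(office)}, keep {have(k3), key_at(k3,office), locked(d_lab_office)}, require {at(hall), open(d_office_hall)}
    → {at(hall), have(k3), key_at(k3,office), locked(d_lab_office), open(d_office_hall)}

== RESULT ==
["at(hall)", "have(k3)", "key_at(k3,office)", "locked(d_lab_office)", "open(d_office_hall)"]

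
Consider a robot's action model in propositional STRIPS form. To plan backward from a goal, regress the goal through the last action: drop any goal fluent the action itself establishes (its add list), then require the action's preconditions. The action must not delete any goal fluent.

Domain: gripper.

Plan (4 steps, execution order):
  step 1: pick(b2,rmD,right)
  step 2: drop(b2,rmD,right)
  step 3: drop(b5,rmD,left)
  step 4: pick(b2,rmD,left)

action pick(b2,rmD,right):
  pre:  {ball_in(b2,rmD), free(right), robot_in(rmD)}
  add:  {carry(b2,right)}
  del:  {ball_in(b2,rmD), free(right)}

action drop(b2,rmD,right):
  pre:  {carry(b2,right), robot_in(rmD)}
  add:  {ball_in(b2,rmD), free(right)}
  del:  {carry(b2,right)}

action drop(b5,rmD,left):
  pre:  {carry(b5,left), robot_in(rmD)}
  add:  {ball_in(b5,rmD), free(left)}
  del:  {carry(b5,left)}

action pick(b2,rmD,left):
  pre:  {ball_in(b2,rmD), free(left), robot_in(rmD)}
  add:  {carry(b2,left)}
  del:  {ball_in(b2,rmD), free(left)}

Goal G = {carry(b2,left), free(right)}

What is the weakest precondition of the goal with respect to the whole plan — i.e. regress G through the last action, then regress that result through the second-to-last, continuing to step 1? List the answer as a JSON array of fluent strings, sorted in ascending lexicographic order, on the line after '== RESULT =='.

Regress step by step:
  through step 4 (pick(b2,rmD,left)): drop {carry(b2,left)}, keep {free(right)}, require {ball_in(b2,rmD), free(left), robot_in(rmD)}
    → {ball_in(b2,rmD), free(left), free(right), robot_in(rmD)}
  through step 3 (drop(b5,rmD,left)): drop {free(left)}, keep {ball_in(b2,rmD), free(right), robot_in(rmD)}, require {carry(b5,left), robot_in(rmD)}
    → {ball_in(b2,rmD), carry(b5,left), free(right), robot_in(rmD)}
  through step 2 (drop(b2,rmD,right)): drop {ball_in(b2,rmD), free(right)}, keep {carry(b5,left), robot_in(rmD)}, require {carry(b2,right), robot_in(rmD)}
    → {carry(b2,right), carry(b5,left), robot_in(rmD)}
  through step 1 (pick(b2,rmD,right)): drop {carry(b2,right)}, keep {carry(b5,left), robot_in(rmD)}, require {ball_in(b2,rmD), free(right), robot_in(rmD)}
    → {ball_in(b2,rmD), carry(b5,left), free(right), robot_in(rmD)}

== RESULT ==
["ball_in(b2,rmD)", "carry(b5,left)", "free(right)", "robot_in(rmD)"]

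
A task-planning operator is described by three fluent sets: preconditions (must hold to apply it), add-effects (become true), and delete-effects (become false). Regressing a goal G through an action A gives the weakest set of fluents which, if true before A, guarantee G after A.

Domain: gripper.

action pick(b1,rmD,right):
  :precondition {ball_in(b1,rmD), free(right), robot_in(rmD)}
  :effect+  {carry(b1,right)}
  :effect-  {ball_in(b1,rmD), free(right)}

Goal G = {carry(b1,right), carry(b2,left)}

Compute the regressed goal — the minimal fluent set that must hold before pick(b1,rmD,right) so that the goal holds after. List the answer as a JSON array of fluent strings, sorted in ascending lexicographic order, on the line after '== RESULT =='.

Compute (G \ add) ∪ pre:
  G ∩ del = {}  (empty — regression defined)
  G \ add = {carry(b1,right), carry(b2,left)} \ {carry(b1,right)} = {carry(b2,left)}
  ∪ pre   = {carry(b2,left)} ∪ {ball_in(b1,rmD), free(right), robot_in(rmD)}
          = {ball_in(b1,rmD), carry(b2,left), free(right), robot_in(rmD)}

== RESULT ==
["ball_in(b1,rmD)", "carry(b2,left)", "free(right)", "robot_in(rmD)"]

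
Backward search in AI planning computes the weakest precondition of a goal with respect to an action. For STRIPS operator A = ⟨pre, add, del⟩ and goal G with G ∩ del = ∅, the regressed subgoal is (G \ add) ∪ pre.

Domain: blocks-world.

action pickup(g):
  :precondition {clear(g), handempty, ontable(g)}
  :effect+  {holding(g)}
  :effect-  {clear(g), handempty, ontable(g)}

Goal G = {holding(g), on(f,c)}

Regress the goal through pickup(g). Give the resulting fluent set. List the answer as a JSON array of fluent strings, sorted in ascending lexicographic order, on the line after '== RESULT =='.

Compute (G \ add) ∪ pre:
  G ∩ del = {}  (empty — regression defined)
  G \ add = {holding(g), on(f,c)} \ {holding(g)} = {on(f,c)}
  ∪ pre   = {on(f,c)} ∪ {clear(g), handempty, ontable(g)}
          = {clear(g), handempty, on(f,c), ontable(g)}

== RESULT ==
["clear(g)", "handempty", "on(f,c)", "ontable(g)"]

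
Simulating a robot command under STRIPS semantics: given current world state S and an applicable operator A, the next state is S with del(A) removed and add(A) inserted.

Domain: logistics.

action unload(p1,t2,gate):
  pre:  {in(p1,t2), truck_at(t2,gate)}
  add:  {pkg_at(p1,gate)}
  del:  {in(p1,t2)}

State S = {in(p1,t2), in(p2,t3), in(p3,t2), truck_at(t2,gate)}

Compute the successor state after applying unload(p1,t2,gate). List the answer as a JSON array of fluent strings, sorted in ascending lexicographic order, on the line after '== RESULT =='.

Compute (S \ del) ∪ add:
  pre ⊆ S: {in(p1,t2), truck_at(t2,gate)} ⊆ S  — applicable
  S \ del = {in(p2,t3), in(p3,t2), truck_at(t2,gate)}
  ∪ add   = {in(p2,t3), in(p3,t2), pkg_at(p1,gate), truck_at(t2,gate)}

== RESULT ==
["in(p2,t3)", "in(p3,t2)", "pkg_at(p1,gate)", "truck_at(t2,gate)"]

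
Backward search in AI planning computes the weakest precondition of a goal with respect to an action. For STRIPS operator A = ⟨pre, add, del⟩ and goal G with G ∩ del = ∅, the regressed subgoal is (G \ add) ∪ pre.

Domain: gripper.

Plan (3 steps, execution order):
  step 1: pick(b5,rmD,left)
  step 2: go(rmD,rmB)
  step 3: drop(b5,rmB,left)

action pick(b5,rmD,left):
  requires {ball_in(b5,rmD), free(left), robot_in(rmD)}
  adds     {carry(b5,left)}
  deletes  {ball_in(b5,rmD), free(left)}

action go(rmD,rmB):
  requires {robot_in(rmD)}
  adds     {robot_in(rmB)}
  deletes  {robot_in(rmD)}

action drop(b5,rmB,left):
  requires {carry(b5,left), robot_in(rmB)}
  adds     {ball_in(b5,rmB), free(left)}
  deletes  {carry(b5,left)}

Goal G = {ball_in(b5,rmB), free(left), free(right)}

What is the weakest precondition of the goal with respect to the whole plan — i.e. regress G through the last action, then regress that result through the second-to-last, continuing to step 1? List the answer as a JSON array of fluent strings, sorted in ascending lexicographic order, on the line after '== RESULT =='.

Regress step by step:
  through step 3 (drop(b5,rmB,left)): drop {ball_in(b5,rmB), free(left)}, keep {free(right)}, require {carry(b5,left), robot_in(rmB)}
    → {carry(b5,left), free(right), robot_in(rmB)}
  through step 2 (go(rmD,rmB)): drop {robot_in(rmB)}, keep {carry(b5,left), free(right)}, require {robot_in(rmD)}
    → {carry(b5,left), free(right), robot_in(rmD)}
  through step 1 (pick(b5,rmD,left)): drop {carry(b5,left)}, keep {free(right), robot_in(rmD)}, require {ball_in(b5,rmD), free(left), robot_in(rmD)}
    → {ball_in(b5,rmD), free(left), free(right), robot_in(rmD)}

== RESULT ==
["ball_in(b5,rmD)", "free(left)", "free(right)", "robot_in(rmD)"]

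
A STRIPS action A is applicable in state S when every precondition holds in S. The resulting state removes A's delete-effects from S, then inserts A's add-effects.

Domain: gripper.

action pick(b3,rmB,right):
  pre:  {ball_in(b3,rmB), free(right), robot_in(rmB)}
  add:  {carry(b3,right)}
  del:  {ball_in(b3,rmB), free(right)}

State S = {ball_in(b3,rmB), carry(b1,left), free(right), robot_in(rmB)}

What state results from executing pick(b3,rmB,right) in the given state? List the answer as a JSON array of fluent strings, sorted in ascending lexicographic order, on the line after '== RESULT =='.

Progress:
  pre ⊆ S: {ball_in(b3,rmB), free(right), robot_in(rmB)} ⊆ S  — applicable
  S \ del = {carry(b1,left), robot_in(rmB)}
  ∪ add   = {carry(b1,left), carry(b3,right), robot_in(rmB)}

== RESULT ==
["carry(b1,left)", "carry(b3,right)", "robot_in(rmB)"]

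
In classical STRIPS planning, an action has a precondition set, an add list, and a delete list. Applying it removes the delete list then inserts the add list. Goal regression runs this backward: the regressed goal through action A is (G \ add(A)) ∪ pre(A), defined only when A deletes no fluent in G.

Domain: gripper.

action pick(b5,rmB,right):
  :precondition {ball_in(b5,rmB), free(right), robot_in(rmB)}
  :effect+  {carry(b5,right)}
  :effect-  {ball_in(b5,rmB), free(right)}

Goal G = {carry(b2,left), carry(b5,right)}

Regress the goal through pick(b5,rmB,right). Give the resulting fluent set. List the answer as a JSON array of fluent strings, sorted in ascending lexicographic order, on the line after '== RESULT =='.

Compute (G \ add) ∪ pre:
  G ∩ del = {}  (empty — regression defined)
  G \ add = {carry(b2,left), carry(b5,right)} \ {carry(b5,right)} = {carry(b2,left)}
  ∪ pre   = {carry(b2,left)} ∪ {ball_in(b5,rmB), free(right), robot_in(rmB)}
          = {ball_in(b5,rmB), carry(b2,left), free(right), robot_in(rmB)}

== RESULT ==
["ball_in(b5,rmB)", "carry(b2,left)", "free(right)", "robot_in(rmB)"]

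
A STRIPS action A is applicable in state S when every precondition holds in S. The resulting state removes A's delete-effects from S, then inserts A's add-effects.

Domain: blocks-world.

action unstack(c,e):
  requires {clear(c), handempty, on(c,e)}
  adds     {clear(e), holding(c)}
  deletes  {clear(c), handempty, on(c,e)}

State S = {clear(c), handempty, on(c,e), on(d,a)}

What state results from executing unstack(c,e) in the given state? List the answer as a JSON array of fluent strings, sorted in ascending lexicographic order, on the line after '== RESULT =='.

Progress:
  pre ⊆ S: {clear(c), handempty, on(c,e)} ⊆ S  — applicable
  S \ del = {on(d,a)}
  ∪ add   = {clear(e), holding(c), on(d,a)}

== RESULT ==
["clear(e)", "holding(c)", "on(d,a)"]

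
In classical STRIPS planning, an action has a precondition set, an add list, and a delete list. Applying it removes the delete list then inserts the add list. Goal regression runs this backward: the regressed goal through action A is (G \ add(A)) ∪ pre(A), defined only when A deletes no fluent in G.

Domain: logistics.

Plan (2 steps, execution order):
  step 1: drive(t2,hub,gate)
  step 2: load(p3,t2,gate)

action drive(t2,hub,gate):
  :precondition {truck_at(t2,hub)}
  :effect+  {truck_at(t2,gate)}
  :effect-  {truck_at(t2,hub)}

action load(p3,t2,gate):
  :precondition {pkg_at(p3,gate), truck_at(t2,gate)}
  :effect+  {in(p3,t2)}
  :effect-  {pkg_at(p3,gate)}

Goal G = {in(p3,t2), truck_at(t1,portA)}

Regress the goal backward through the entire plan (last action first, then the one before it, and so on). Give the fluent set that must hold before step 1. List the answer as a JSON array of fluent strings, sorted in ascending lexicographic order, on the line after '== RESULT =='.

Work backward from the goal:
  through step 2 (load(p3,t2,gate)): drop {in(p3,t2)}, keep {truck_at(t1,portA)}, require {pkg_at(p3,gate), truck_at(t2,gate)}
    → {pkg_at(p3,gate), truck_at(t1,portA), truck_at(t2,gate)}
  through step 1 (drive(t2,hub,gate)): drop {truck_at(t2,gate)}, keep {pkg_at(p3,gate), truck_at(t1,portA)}, require {truck_at(t2,hub)}
    → {pkg_at(p3,gate), truck_at(t1,portA), truck_at(t2,hub)}

== RESULT ==
["pkg_at(p3,gate)", "truck_at(t1,portA)", "truck_at(t2,hub)"]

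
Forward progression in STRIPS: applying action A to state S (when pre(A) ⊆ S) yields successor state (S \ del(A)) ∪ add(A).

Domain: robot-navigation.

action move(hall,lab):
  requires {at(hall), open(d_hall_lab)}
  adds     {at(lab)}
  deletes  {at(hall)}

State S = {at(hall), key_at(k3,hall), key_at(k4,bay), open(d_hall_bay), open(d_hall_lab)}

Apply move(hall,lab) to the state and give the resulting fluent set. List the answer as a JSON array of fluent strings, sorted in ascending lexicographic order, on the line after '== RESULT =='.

Progress:
  pre ⊆ S: {at(hall), open(d_hall_lab)} ⊆ S  — applicable
  S \ del = {key_at(k3,hall), key_at(k4,bay), open(d_hall_bay), open(d_hall_lab)}
  ∪ add   = {at(lab), key_at(k3,hall), key_at(k4,bay), open(d_hall_bay), open(d_hall_lab)}

== RESULT ==
["at(lab)", "key_at(k3,hall)", "key_at(k4,bay)", "open(d_hall_bay)", "open(d_hall_lab)"]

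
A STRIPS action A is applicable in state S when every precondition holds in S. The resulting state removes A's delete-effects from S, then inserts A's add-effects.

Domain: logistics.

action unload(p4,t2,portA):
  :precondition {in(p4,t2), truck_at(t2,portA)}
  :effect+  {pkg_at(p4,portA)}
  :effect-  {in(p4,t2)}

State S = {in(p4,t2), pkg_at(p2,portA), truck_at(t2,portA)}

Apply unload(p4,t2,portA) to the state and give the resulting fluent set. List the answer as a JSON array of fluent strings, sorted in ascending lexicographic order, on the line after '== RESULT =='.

Compute (S \ del) ∪ add:
  pre ⊆ S: {in(p4,t2), truck_at(t2,portA)} ⊆ S  — applicable
  S \ del = {pkg_at(p2,portA), truck_at(t2,portA)}
  ∪ add   = {pkg_at(p2,portA), pkg_at(p4,portA), truck_at(t2,portA)}

== RESULT ==
["pkg_at(p2,portA)", "pkg_at(p4,portA)", "truck_at(t2,portA)"]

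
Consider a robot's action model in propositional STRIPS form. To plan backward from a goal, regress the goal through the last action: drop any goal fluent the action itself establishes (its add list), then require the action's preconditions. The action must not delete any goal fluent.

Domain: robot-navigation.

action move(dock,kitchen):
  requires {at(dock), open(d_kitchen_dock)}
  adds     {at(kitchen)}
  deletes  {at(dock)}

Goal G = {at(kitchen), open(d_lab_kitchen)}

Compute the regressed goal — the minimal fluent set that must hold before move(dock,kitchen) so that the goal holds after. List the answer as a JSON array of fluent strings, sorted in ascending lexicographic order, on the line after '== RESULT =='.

Compute (G \ add) ∪ pre:
  G ∩ del = {}  (empty — regression defined)
  G \ add = {at(kitchen), open(d_lab_kitchen)} \ {at(kitchen)} = {open(d_lab_kitchen)}
  ∪ pre   = {open(d_lab_kitchen)} ∪ {at(dock), open(d_kitchen_dock)}
          = {at(dock), open(d_kitchen_dock), open(d_lab_kitchen)}

== RESULT ==
["at(dock)", "open(d_kitchen_dock)", "open(d_lab_kitchen)"]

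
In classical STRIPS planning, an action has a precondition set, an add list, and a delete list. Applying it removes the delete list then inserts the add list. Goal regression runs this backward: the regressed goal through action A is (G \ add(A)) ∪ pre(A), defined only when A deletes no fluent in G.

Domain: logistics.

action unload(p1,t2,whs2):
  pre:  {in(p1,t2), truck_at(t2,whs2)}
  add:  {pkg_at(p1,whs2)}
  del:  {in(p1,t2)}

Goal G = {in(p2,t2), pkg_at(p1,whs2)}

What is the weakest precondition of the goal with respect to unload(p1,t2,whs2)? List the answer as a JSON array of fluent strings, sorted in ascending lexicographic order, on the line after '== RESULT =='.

Compute (G \ add) ∪ pre:
  G ∩ del = {}  (empty — regression defined)
  G \ add = {in(p2,t2), pkg_at(p1,whs2)} \ {pkg_at(p1,whs2)} = {in(p2,t2)}
  ∪ pre   = {in(p2,t2)} ∪ {in(p1,t2), truck_at(t2,whs2)}
          = {in(p1,t2), in(p2,t2), truck_at(t2,whs2)}

== RESULT ==
["in(p1,t2)", "in(p2,t2)", "truck_at(t2,whs2)"]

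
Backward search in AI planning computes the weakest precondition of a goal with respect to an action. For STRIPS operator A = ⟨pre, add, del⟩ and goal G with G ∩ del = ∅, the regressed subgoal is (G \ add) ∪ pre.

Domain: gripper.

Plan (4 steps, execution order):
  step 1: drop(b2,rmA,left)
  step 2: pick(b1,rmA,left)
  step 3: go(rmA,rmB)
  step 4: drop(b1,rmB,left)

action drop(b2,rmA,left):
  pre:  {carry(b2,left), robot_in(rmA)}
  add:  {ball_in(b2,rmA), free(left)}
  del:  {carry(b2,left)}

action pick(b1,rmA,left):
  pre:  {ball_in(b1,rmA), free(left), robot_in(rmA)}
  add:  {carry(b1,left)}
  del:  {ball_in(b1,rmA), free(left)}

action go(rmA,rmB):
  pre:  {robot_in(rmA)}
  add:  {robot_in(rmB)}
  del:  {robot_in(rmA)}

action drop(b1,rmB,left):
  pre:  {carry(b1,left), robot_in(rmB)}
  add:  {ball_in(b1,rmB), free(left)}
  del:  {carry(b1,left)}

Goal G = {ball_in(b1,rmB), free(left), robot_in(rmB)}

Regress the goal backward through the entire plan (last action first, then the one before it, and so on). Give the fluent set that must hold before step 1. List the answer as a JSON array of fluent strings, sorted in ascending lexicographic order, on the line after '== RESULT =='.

Regress step by step:
  through step 4 (drop(b1,rmB,left)): drop {ball_in(b1,rmB), free(left)}, keep {robot_in(rmB)}, require {carry(b1,left), robot_in(rmB)}
    → {carry(b1,left), robot_in(rmB)}
  through step 3 (go(rmA,rmB)): drop {robot_in(rmB)}, keep {carry(b1,left)}, require {robot_in(rmA)}
    → {carry(b1,left), robot_in(rmA)}
  through step 2 (pick(b1,rmA,left)): drop {carry(b1,left)}, keep {robot_in(rmA)}, require {ball_in(b1,rmA), free(left), robot_in(rmA)}
    → {ball_in(b1,rmA), free(left), robot_in(rmA)}
  through step 1 (drop(b2,rmA,left)): drop {free(left)}, keep {ball_in(b1,rmA), robot_in(rmA)}, require {carry(b2,left), robot_in(rmA)}
    → {ball_in(b1,rmA), carry(b2,left), robot_in(rmA)}

== RESULT ==
["ball_in(b1,rmA)", "carry(b2,left)", "robot_in(rmA)"]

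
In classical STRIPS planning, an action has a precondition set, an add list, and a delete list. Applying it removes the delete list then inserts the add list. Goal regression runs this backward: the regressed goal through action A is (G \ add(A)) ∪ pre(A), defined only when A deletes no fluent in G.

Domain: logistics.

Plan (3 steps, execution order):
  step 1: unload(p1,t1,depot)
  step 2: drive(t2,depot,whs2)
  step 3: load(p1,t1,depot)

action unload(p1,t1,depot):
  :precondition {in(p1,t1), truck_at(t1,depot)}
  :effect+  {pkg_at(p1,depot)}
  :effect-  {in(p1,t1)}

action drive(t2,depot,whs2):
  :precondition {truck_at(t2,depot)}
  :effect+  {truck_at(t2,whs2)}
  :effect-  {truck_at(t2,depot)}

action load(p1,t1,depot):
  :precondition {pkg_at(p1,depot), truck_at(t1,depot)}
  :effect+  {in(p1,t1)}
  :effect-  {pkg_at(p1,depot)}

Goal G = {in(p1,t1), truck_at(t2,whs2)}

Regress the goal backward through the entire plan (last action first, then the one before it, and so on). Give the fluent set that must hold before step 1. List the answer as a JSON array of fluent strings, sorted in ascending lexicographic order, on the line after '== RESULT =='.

Regress step by step:
  through step 3 (load(p1,t1,depot)): drop {in(p1,t1)}, keep {truck_at(t2,whs2)}, require {pkg_at(p1,depot), truck_at(t1,depot)}
    → {pkg_at(p1,depot), truck_at(t1,depot), truck_at(t2,whs2)}
  through step 2 (drive(t2,depot,whs2)): drop {truck_at(t2,whs2)}, keep {pkg_at(p1,depot), truck_at(t1,depot)}, require {truck_at(t2,depot)}
    → {pkg_at(p1,depot), truck_at(t1,depot), truck_at(t2,depot)}
  through step 1 (unload(p1,t1,depot)): drop {pkg_at(p1,depot)}, keep {truck_at(t1,depot), truck_at(t2,depot)}, require {in(p1,t1), truck_at(t1,depot)}
    → {in(p1,t1), truck_at(t1,depot), truck_at(t2,depot)}

== RESULT ==
["in(p1,t1)", "truck_at(t1,depot)", "truck_at(t2,depot)"]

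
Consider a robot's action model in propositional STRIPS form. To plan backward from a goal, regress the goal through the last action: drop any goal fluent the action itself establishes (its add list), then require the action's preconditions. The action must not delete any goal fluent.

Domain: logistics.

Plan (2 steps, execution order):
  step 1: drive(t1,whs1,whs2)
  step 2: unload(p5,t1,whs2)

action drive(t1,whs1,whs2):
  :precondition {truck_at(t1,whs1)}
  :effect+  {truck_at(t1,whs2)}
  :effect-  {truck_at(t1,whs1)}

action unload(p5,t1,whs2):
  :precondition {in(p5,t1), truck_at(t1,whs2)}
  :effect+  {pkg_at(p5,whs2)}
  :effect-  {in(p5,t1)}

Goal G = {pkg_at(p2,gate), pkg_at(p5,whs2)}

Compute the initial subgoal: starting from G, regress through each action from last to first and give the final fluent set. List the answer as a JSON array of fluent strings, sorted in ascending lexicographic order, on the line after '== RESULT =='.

Work backward from the goal:
  through step 2 (unload(p5,t1,whs2)): drop {pkg_at(p5,whs2)}, keep {pkg_at(p2,gate)}, require {in(p5,t1), truck_at(t1,whs2)}
    → {in(p5,t1), pkg_at(p2,gate), truck_at(t1,whs2)}
  through step 1 (drive(t1,whs1,whs2)): drop {truck_at(t1,whs2)}, keep {in(p5,t1), pkg_at(p2,gate)}, require {truck_at(t1,whs1)}
    → {in(p5,t1), pkg_at(p2,gate), truck_at(t1,whs1)}

== RESULT ==
["in(p5,t1)", "pkg_at(p2,gate)", "truck_at(t1,whs1)"]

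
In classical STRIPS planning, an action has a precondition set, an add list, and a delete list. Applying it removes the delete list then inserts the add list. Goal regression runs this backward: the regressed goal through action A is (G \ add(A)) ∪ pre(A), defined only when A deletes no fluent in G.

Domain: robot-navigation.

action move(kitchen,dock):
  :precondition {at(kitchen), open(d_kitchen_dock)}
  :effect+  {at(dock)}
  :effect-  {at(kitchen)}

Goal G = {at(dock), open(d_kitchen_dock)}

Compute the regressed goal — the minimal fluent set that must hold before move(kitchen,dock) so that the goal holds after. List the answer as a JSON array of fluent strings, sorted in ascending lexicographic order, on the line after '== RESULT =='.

Compute (G \ add) ∪ pre:
  G ∩ del = {}  (empty — regression defined)
  G \ add = {at(dock), open(d_kitchen_dock)} \ {at(dock)} = {open(d_kitchen_dock)}
  ∪ pre   = {open(d_kitchen_dock)} ∪ {at(kitchen), open(d_kitchen_dock)}
          = {at(kitchen), open(d_kitchen_dock)}

== RESULT ==
["at(kitchen)", "open(d_kitchen_dock)"]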